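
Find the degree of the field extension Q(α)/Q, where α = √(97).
[Q(α):Q] = 2

[Q(α):Q] equals the degree of the minimal polynomial of α. Here α^2 = 97 and x^2 - 97 is irreducible (d = 97 is squarefree, ≠ 1, hence not a square), so deg(m_α) = 2. Thus [Q(α):Q] = 2.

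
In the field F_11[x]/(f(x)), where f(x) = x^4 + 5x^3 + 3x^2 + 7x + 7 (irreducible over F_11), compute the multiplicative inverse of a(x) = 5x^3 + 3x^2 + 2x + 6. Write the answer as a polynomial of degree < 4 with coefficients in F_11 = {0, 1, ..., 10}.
a(x)^(-1) ≡ x^3 + x^2 + 7x + 2 (mod f(x))

Since f is irreducible over F_11, F_11[x]/(f) is a field and a(x) ≠ 0 has an inverse. Apply the extended Euclidean algorithm to f(x) and a(x) in F_11[x]: f(x) = (9x)·a(x) + (7x^2 + 8x + 7);  a(x) = (7x + 5)·(7x^2 + 8x + 7) + (x + 4);  (7x^2 + 8x + 7) = (7x + 2)·(x + 4) + (10). The last nonzero remainder is the constant 10 = gcd(f, a) in F_11. Back-substituting through the division chain expresses 10 = s(x)·a(x) + t(x)·f(x) with s(x) ≡ 10x^3 + 10x^2 + 4x + 9 (mod f), so (10x^3 + 10x^2 + 4x + 9)·a(x) ≡ 10 (mod f). Multiplying by 10^(-1) ≡ 10 in F_11 gives a(x)^(-1) ≡ 10·(10x^3 + 10x^2 + 4x + 9) ≡ x^3 + x^2 + 7x + 2 (mod f). Check: (5x^3 + 3x^2 + 2x + 6)·(x^3 + x^2 + 7x + 2) = 5x^6 + 8x^5 + 7x^4 + 6x^3 + 4x^2 + 2x + 1 ≡ 1 (mod x^4 + 5x^3 + 3x^2 + 7x + 7).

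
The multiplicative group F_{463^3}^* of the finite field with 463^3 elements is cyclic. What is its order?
|F_{463^3}^*| = 99252846

F_{463^3} has 463^3 = 99252847 elements; its multiplicative group consists of all nonzero elements, so |F_{463^3}^*| = 99252847 - 1 = 99252846. (It is cyclic since any finite subgroup of the multiplicative group of a field is cyclic.)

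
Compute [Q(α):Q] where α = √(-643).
[Q(α):Q] = 2

[Q(α):Q] equals the degree of the minimal polynomial of α. Here α^2 = -643 and x^2 + 643 is irreducible (d = -643 is squarefree, ≠ 1, hence not a square), so deg(m_α) = 2. Thus [Q(α):Q] = 2.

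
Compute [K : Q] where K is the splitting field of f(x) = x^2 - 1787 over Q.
[K : Q] = 2

f(x) = x^2 - 1787 factors as (x - √1787)(x + √1787). The splitting field is K = Q(√1787). Since 1787 is squarefree and > 1, it is not a perfect square, so x^2 - 1787 is irreducible over Q and [Q(√1787) : Q] = 2. Hence [K : Q] = 2.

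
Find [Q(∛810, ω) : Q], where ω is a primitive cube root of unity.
[Q(∛810, ω) : Q] = 6

[Q(∛810):Q] = 3 (min poly x^3 - 810, irreducible since 810 is not a perfect cube). [Q(ω):Q] = 2 (min poly x^2 + x + 1). Since Q(∛810) ⊂ R and ω ∉ R, we have ω ∉ Q(∛810), so x^2 + x + 1 remains irreducible over Q(∛810) and [Q(∛810, ω) : Q(∛810)] = 2. By the tower law, [Q(∛810, ω) : Q] = 3 · 2 = 6. (In fact Q(∛810, ω) is the splitting field of x^3 - 810 over Q.)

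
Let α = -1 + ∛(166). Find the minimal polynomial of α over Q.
m_α(x) = x^3 + 3x^2 + 3x - 165

Set β = α + 1 = ∛(166), so β^3 = 166. Then (α + 1)^3 - 166 = 0, i.e. α is a root of g(x) = (x + 1)^3 - 166 = x^3 + 3x^2 + 3x - 165. Since g(x) = h(x + 1) where h(x) = x^3 - 166, and h is irreducible over Q (because 166 is not a perfect cube, so h has no rational root, and a monic cubic with no rational root is irreducible), g is also irreducible (irreducibility is preserved under the substitution x → x + 1). Hence m_α(x) = x^3 + 3x^2 + 3x - 165.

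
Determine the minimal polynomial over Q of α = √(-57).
m_α(x) = x^2 + 57

α satisfies α^2 + 57 = 0, so x^2 + 57 annihilates α. Since d = -57 is squarefree and ≠ 1, it is not a perfect square in Q, so x^2 + 57 has no rational root and is therefore irreducible over Q (a degree-2 polynomial over a field is irreducible iff it has no root). Hence m_α(x) = x^2 + 57.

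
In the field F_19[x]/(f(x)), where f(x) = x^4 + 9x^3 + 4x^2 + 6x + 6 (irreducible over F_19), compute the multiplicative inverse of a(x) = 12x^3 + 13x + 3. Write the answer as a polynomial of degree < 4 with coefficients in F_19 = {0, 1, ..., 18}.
a(x)^(-1) ≡ 7x^3 + 4x + 3 (mod f(x))

Since f is irreducible over F_19, F_19[x]/(f) is a field and a(x) ≠ 0 has an inverse. Apply the extended Euclidean algorithm to f(x) and a(x) in F_19[x]: f(x) = (8x + 15)·a(x) + (14x^2 + 15x + 18);  a(x) = (9x + 8)·(14x^2 + 15x + 18) + (16x + 11);  (14x^2 + 15x + 18) = (8x + 18)·(16x + 11) + (10). The last nonzero remainder is the constant 10 = gcd(f, a) in F_19. Back-substituting through the division chain expresses 10 = s(x)·a(x) + t(x)·f(x) with s(x) ≡ 13x^3 + 2x + 11 (mod f), so (13x^3 + 2x + 11)·a(x) ≡ 10 (mod f). Multiplying by 10^(-1) ≡ 2 in F_19 gives a(x)^(-1) ≡ 2·(13x^3 + 2x + 11) ≡ 7x^3 + 4x + 3 (mod f). Check: (12x^3 + 13x + 3)·(7x^3 + 4x + 3) = 8x^6 + 6x^4 + 14x^2 + 13x + 9 ≡ 1 (mod x^4 + 9x^3 + 4x^2 + 6x + 6).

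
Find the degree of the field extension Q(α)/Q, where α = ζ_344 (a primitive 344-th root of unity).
[Q(α):Q] = 168

The minimal polynomial of ζ_344 over Q is the 344-th cyclotomic polynomial Φ_344(x), which is irreducible over Q and has degree φ(344) = 168. Hence [Q(α):Q] = φ(344) = 168.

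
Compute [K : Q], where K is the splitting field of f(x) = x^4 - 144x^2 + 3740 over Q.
[K : Q] = 4

Solving the quadratic in x^2: x^2 = (144 ± √(144^2 - 4·3740))/2 = (144 ± √5776)/2 = (144 ± 76)/2, giving x^2 = 34 or x^2 = 110. So f(x) = (x^2 - 34)(x^2 - 110) and the roots of f are ±√34, ±√110. Hence the splitting field is K = Q(√34, √110). Since 34 and 110 are distinct squarefree integers > 1, their product 3740 is not a perfect square, so √110 ∉ Q(√34). By the tower law [K:Q] = [Q(√34,√110):Q(√34)] · [Q(√34):Q] = 2 · 2 = 4.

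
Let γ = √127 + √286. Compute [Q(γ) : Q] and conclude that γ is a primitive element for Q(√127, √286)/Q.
[Q(γ) : Q] = 4 (equivalently, Q(γ) = Q(√127, √286))

Obviously Q(γ) ⊆ Q(√127, √286), and [Q(√127, √286):Q] = 4 (since 127, 286 are distinct squarefree integers > 1 with 36322 not a perfect square). To show equality we compute the minimal polynomial of γ. From γ = √127 + √286: γ^2 = 127 + 2√(36322) + 286 = 413 + 2√(36322), so γ^2 - 413 = 2√(36322); squaring, (γ^2 - 413)^2 = 4·36322, i.e. γ^4 - 826γ^2 + 170569 - 145288 = 0, i.e. γ^4 - 826γ^2 + 25281 = 0. So γ is a root of x^4 - 826x^2 + 25281. This polynomial is irreducible over Q: it has no rational root (each ±√127 ± √286 is irrational), and any factorization into two quadratics over Q would force √(36322) ∈ Q (pairing opposite roots) or √127, √286 ∈ Q (other pairings), all impossible. Hence [Q(γ):Q] = 4 = [Q(√127, √286):Q], so Q(γ) = Q(√127, √286).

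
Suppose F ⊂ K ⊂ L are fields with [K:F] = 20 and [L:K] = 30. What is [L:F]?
[L:F] = 600

The tower law says that for any tower of field extensions F ⊂ K ⊂ L with finite degrees, [L:F] = [L:K] · [K:F]. Here this gives [L:F] = 30 · 20 = 600.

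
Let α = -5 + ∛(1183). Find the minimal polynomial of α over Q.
m_α(x) = x^3 + 15x^2 + 75x - 1058

Set β = α + 5 = ∛(1183), so β^3 = 1183. Then (α + 5)^3 - 1183 = 0, i.e. α is a root of g(x) = (x + 5)^3 - 1183 = x^3 + 15x^2 + 75x - 1058. Since g(x) = h(x + 5) where h(x) = x^3 - 1183, and h is irreducible over Q (because 1183 is not a perfect cube, so h has no rational root, and a monic cubic with no rational root is irreducible), g is also irreducible (irreducibility is preserved under the substitution x → x + 5). Hence m_α(x) = x^3 + 15x^2 + 75x - 1058.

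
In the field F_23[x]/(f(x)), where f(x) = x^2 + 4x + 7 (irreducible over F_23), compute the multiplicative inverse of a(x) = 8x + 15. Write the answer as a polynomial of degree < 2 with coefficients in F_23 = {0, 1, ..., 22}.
a(x)^(-1) ≡ 17x + 16 (mod f(x))

Since f is irreducible over F_23, F_23[x]/(f) is a field and a(x) ≠ 0 has an inverse. Apply the extended Euclidean algorithm to f(x) and a(x) in F_23[x]: f(x) = (3x + 15)·a(x) + (12). The last nonzero remainder is the constant 12 = gcd(f, a) in F_23. Back-substituting through the division chain expresses 12 = s(x)·a(x) + t(x)·f(x) with s(x) ≡ 20x + 8 (mod f), so (20x + 8)·a(x) ≡ 12 (mod f). Multiplying by 12^(-1) ≡ 2 in F_23 gives a(x)^(-1) ≡ 2·(20x + 8) ≡ 17x + 16 (mod f). Check: (8x + 15)·(17x + 16) = 21x^2 + 15x + 10 ≡ 1 (mod x^2 + 4x + 7).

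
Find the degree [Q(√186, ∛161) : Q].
[Q(√186, ∛161) : Q] = 6

Let L = Q(√186, ∛161). Since Q(√186) ⊂ L and [Q(√186):Q] = 2, the tower law gives 2 | [L:Q]. Likewise Q(∛161) ⊂ L with [Q(∛161):Q] = 3 (because 161 is not a perfect cube), so 3 | [L:Q]. As gcd(2,3) = 1, [L:Q] is divisible by 6. Conversely L is generated over Q by √186 and ∛161, so [L:Q] ≤ 2·3 = 6. Therefore [Q(√186, ∛161) : Q] = 6.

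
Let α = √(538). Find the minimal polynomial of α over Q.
m_α(x) = x^2 - 538

α satisfies α^2 - 538 = 0, so x^2 - 538 annihilates α. Since d = 538 is squarefree and ≠ 1, it is not a perfect square in Q, so x^2 - 538 has no rational root and is therefore irreducible over Q (a degree-2 polynomial over a field is irreducible iff it has no root). Hence m_α(x) = x^2 - 538.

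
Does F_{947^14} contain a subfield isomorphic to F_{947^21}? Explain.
No: F_{947^21} is not a subfield of F_{947^14}

F_{p^m} embeds in F_{p^n} iff m | n. Here 21 ∤ 14 (since 14 = 0·21 + 14 with remainder 14 ≠ 0), so F_{947^21} is not a subfield of F_{947^14}. Equivalently: if it were, the tower law would give 21 = [F_{947^21}:F_947] dividing [F_{947^14}:F_947] = 14, contradiction.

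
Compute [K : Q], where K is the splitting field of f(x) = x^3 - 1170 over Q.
[K : Q] = 6

The roots of x^3 - 1170 are ∛1170, ω∛1170, ω^2∛1170 where ω = e^(2πi/3) is a primitive cube root of unity, so K = Q(∛1170, ω). Now [Q(∛1170):Q] = 3 (since 1170 is not a perfect cube, x^3 - 1170 is irreducible) and [Q(ω):Q] = 2. Both 2 and 3 divide [K:Q], and [K:Q] ≤ 3·2 = 6, so [K:Q] = 6. (Equivalently: Q(∛1170) ⊂ R but ω ∉ R, so [K : Q(∛1170)] = 2.)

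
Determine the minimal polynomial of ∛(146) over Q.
m_α(x) = x^3 - 146

α satisfies α^3 = 146, so x^3 - 146 annihilates α. By the rational root test, a rational root p/q (in lowest terms) of x^3 - 146 would satisfy p^3 = 146 q^3, forcing q = 1 and p^3 = 146; but 146 is not a perfect cube, contradiction. A monic cubic over Q with no rational root is irreducible (any nontrivial factorization would include a linear factor). Hence x^3 - 146 is the minimal polynomial of α, and in particular [Q(α):Q] = 3.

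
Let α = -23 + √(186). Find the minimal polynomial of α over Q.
m_α(x) = x^2 + 46x + 343

From α + 23 = √(186), squaring gives (α + 23)^2 = 186, i.e. α^2 + 46α + 529 = 186, so α^2 + 46α + 343 = 0. The discriminant of x^2 + 46x + 343 is (46)^2 - 4·(343) = 2116 - 1372 = 744, and 4·(186) is not a perfect square in Q since 186 is squarefree and ≠ 1. Hence x^2 + 46x + 343 is irreducible over Q and is the minimal polynomial of α.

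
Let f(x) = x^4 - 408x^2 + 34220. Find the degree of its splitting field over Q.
[K : Q] = 4

Solving the quadratic in x^2: x^2 = (408 ± √(408^2 - 4·34220))/2 = (408 ± √29584)/2 = (408 ± 172)/2, giving x^2 = 118 or x^2 = 290. So f(x) = (x^2 - 118)(x^2 - 290) and the roots of f are ±√118, ±√290. Hence the splitting field is K = Q(√118, √290). Since 118 and 290 are distinct squarefree integers > 1, their product 34220 is not a perfect square, so √290 ∉ Q(√118). By the tower law [K:Q] = [Q(√118,√290):Q(√118)] · [Q(√118):Q] = 2 · 2 = 4.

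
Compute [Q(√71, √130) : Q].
[Q(√71, √130) : Q] = 4

[Q(√71):Q] = 2 (min poly x^2 - 71, irreducible since 71 is squarefree > 1). For the top step, suppose √130 ∈ Q(√71), say √130 = c + d√71 with c, d ∈ Q. Squaring: 130 = c^2 + 71d^2 + 2cd√71. Since √71 ∉ Q this forces 2cd = 0. If d = 0 then √130 = c ∈ Q, contradicting 130 squarefree > 1. If c = 0 then 130 = 71d^2, so 71·130 = (71d)^2 is a perfect square in Q — but 71·130 = 9230 is not a perfect square (since 71 and 130 are distinct squarefree integers). Contradiction. Hence √130 ∉ Q(√71), so x^2 - 130 stays irreducible over Q(√71) and [Q(√71, √130) : Q(√71)] = 2. By the tower law, [Q(√71, √130) : Q] = 2 · 2 = 4.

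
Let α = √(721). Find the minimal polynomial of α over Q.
m_α(x) = x^2 - 721

α satisfies α^2 - 721 = 0, so x^2 - 721 annihilates α. Since d = 721 is squarefree and ≠ 1, it is not a perfect square in Q, so x^2 - 721 has no rational root and is therefore irreducible over Q (a degree-2 polynomial over a field is irreducible iff it has no root). Hence m_α(x) = x^2 - 721.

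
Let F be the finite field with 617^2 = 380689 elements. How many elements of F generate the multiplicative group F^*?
There are φ(380688) = 97920 primitive elements

F_q^* is cyclic of order q - 1 = 380688. A cyclic group of order m has exactly φ(m) generators. Here m = 380688 = 2^4 · 3 · 7 · 11 · 103, so the number of primitive elements is φ(380688) = 97920.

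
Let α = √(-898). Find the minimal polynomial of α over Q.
m_α(x) = x^2 + 898

α satisfies α^2 + 898 = 0, so x^2 + 898 annihilates α. Since d = -898 is squarefree and ≠ 1, it is not a perfect square in Q, so x^2 + 898 has no rational root and is therefore irreducible over Q (a degree-2 polynomial over a field is irreducible iff it has no root). Hence m_α(x) = x^2 + 898.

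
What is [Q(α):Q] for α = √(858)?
[Q(α):Q] = 2

[Q(α):Q] equals the degree of the minimal polynomial of α. Here α^2 = 858 and x^2 - 858 is irreducible (d = 858 is squarefree, ≠ 1, hence not a square), so deg(m_α) = 2. Thus [Q(α):Q] = 2.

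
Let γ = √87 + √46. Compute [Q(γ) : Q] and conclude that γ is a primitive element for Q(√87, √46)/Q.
[Q(γ) : Q] = 4 (equivalently, Q(γ) = Q(√87, √46))

Obviously Q(γ) ⊆ Q(√87, √46), and [Q(√87, √46):Q] = 4 (since 87, 46 are distinct squarefree integers > 1 with 4002 not a perfect square). To show equality we compute the minimal polynomial of γ. From γ = √87 + √46: γ^2 = 87 + 2√(4002) + 46 = 133 + 2√(4002), so γ^2 - 133 = 2√(4002); squaring, (γ^2 - 133)^2 = 4·4002, i.e. γ^4 - 266γ^2 + 17689 - 16008 = 0, i.e. γ^4 - 266γ^2 + 1681 = 0. So γ is a root of x^4 - 266x^2 + 1681. This polynomial is irreducible over Q: it has no rational root (each ±√87 ± √46 is irrational), and any factorization into two quadratics over Q would force √(4002) ∈ Q (pairing opposite roots) or √87, √46 ∈ Q (other pairings), all impossible. Hence [Q(γ):Q] = 4 = [Q(√87, √46):Q], so Q(γ) = Q(√87, √46).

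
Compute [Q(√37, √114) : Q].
[Q(√37, √114) : Q] = 4

[Q(√37):Q] = 2 (min poly x^2 - 37, irreducible since 37 is squarefree > 1). For the top step, suppose √114 ∈ Q(√37), say √114 = c + d√37 with c, d ∈ Q. Squaring: 114 = c^2 + 37d^2 + 2cd√37. Since √37 ∉ Q this forces 2cd = 0. If d = 0 then √114 = c ∈ Q, contradicting 114 squarefree > 1. If c = 0 then 114 = 37d^2, so 37·114 = (37d)^2 is a perfect square in Q — but 37·114 = 4218 is not a perfect square (since 37 and 114 are distinct squarefree integers). Contradiction. Hence √114 ∉ Q(√37), so x^2 - 114 stays irreducible over Q(√37) and [Q(√37, √114) : Q(√37)] = 2. By the tower law, [Q(√37, √114) : Q] = 2 · 2 = 4.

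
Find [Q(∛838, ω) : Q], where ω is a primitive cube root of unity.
[Q(∛838, ω) : Q] = 6

[Q(∛838):Q] = 3 (min poly x^3 - 838, irreducible since 838 is not a perfect cube). [Q(ω):Q] = 2 (min poly x^2 + x + 1). Since Q(∛838) ⊂ R and ω ∉ R, we have ω ∉ Q(∛838), so x^2 + x + 1 remains irreducible over Q(∛838) and [Q(∛838, ω) : Q(∛838)] = 2. By the tower law, [Q(∛838, ω) : Q] = 3 · 2 = 6. (In fact Q(∛838, ω) is the splitting field of x^3 - 838 over Q.)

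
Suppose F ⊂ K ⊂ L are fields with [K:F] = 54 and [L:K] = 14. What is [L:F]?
[L:F] = 756

The tower law says that for any tower of field extensions F ⊂ K ⊂ L with finite degrees, [L:F] = [L:K] · [K:F]. Here this gives [L:F] = 14 · 54 = 756.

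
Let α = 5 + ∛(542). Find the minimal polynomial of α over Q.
m_α(x) = x^3 - 15x^2 + 75x - 667

Set β = α - 5 = ∛(542), so β^3 = 542. Then (α - 5)^3 - 542 = 0, i.e. α is a root of g(x) = (x - 5)^3 - 542 = x^3 - 15x^2 + 75x - 667. Since g(x) = h(x - 5) where h(x) = x^3 - 542, and h is irreducible over Q (because 542 is not a perfect cube, so h has no rational root, and a monic cubic with no rational root is irreducible), g is also irreducible (irreducibility is preserved under the substitution x → x - 5). Hence m_α(x) = x^3 - 15x^2 + 75x - 667.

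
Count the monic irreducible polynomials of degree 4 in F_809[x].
There are 107086181220 monic irreducible polynomials of degree 4 over F_809

Each element of F_{809^4} that lies in no proper subfield is a root of exactly one monic irreducible of degree 4 over F_809, and each such polynomial has 4 distinct roots in F_{809^4}. By Möbius inversion the count is N_809(4) = (1/4) Σ_{d|4} μ(4/d) · 809^d = (1/4)(μ(4)·809^1 + μ(2)·809^2 + μ(1)·809^4) = 428344724880/4 = 107086181220.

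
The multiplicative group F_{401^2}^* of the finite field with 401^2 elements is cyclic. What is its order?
|F_{401^2}^*| = 160800

F_{401^2} has 401^2 = 160801 elements; its multiplicative group consists of all nonzero elements, so |F_{401^2}^*| = 160801 - 1 = 160800. (It is cyclic since any finite subgroup of the multiplicative group of a field is cyclic.)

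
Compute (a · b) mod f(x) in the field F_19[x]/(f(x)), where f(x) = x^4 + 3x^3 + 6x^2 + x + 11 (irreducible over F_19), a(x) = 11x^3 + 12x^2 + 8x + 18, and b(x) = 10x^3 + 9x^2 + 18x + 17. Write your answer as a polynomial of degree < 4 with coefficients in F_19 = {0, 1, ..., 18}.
a · b ≡ 8x^3 + 7x^2 + 7x + 18 (mod f(x))

Multiply in F_19[x]: a(x)·b(x) = (11x^3 + 12x^2 + 8x + 18)·(10x^3 + 9x^2 + 18x + 17) = 15x^6 + 10x^5 + 6x^4 + 9x^3 + 16x^2 + 4x + 2. This has degree ≥ 4, so divide by f(x) over F_19: 15x^6 + 10x^5 + 6x^4 + 9x^3 + 16x^2 + 4x + 2 = (15x^2 + 3x + 2)·(x^4 + 3x^3 + 6x^2 + x + 11) + (8x^3 + 7x^2 + 7x + 18). Hence a·b ≡ 8x^3 + 7x^2 + 7x + 18 (mod f). (F_19[x]/(f) is a field with 19^4 = 130321 elements since f is irreducible of degree 4.)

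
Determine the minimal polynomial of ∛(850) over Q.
m_α(x) = x^3 - 850

α satisfies α^3 = 850, so x^3 - 850 annihilates α. By the rational root test, a rational root p/q (in lowest terms) of x^3 - 850 would satisfy p^3 = 850 q^3, forcing q = 1 and p^3 = 850; but 850 is not a perfect cube, contradiction. A monic cubic over Q with no rational root is irreducible (any nontrivial factorization would include a linear factor). Hence x^3 - 850 is the minimal polynomial of α, and in particular [Q(α):Q] = 3.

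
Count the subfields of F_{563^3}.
F_{563^3} has 2 subfields

The subfields of F_{p^n} are exactly the fields F_{p^d} for d | n (each is the fixed field of the unique index-d subgroup of Gal(F_{p^n}/F_p) ≅ Z/nZ). The divisors of n = 3 are {1, 3}, giving 2 subfields: F_{563^1}, F_{563^3}.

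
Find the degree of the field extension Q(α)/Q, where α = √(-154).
[Q(α):Q] = 2

[Q(α):Q] equals the degree of the minimal polynomial of α. Here α^2 = -154 and x^2 + 154 is irreducible (d = -154 is squarefree, ≠ 1, hence not a square), so deg(m_α) = 2. Thus [Q(α):Q] = 2.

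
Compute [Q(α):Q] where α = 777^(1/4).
[Q(α):Q] = 4

α is a root of x^4 - 777. By Eisenstein's criterion at the prime p = 3 (which divides the constant term 777 but p^2 = 9 does not, since 777 is squarefree), x^4 - 777 is irreducible over Q. Hence [Q(α):Q] = 4.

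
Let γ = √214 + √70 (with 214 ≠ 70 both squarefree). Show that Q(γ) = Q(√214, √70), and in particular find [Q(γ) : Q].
[Q(γ) : Q] = 4 (equivalently, Q(γ) = Q(√214, √70))

Obviously Q(γ) ⊆ Q(√214, √70), and [Q(√214, √70):Q] = 4 (since 214, 70 are distinct squarefree integers > 1 with 14980 not a perfect square). To show equality we compute the minimal polynomial of γ. From γ = √214 + √70: γ^2 = 214 + 2√(14980) + 70 = 284 + 2√(14980), so γ^2 - 284 = 2√(14980); squaring, (γ^2 - 284)^2 = 4·14980, i.e. γ^4 - 568γ^2 + 80656 - 59920 = 0, i.e. γ^4 - 568γ^2 + 20736 = 0. So γ is a root of x^4 - 568x^2 + 20736. This polynomial is irreducible over Q: it has no rational root (each ±√214 ± √70 is irrational), and any factorization into two quadratics over Q would force √(14980) ∈ Q (pairing opposite roots) or √214, √70 ∈ Q (other pairings), all impossible. Hence [Q(γ):Q] = 4 = [Q(√214, √70):Q], so Q(γ) = Q(√214, √70).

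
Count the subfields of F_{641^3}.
F_{641^3} has 2 subfields

The subfields of F_{p^n} are exactly the fields F_{p^d} for d | n (each is the fixed field of the unique index-d subgroup of Gal(F_{p^n}/F_p) ≅ Z/nZ). The divisors of n = 3 are {1, 3}, giving 2 subfields: F_{641^1}, F_{641^3}.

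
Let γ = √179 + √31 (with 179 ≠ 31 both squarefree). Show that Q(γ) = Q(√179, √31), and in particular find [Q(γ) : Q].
[Q(γ) : Q] = 4 (equivalently, Q(γ) = Q(√179, √31))

Obviously Q(γ) ⊆ Q(√179, √31), and [Q(√179, √31):Q] = 4 (since 179, 31 are distinct squarefree integers > 1 with 5549 not a perfect square). To show equality we compute the minimal polynomial of γ. From γ = √179 + √31: γ^2 = 179 + 2√(5549) + 31 = 210 + 2√(5549), so γ^2 - 210 = 2√(5549); squaring, (γ^2 - 210)^2 = 4·5549, i.e. γ^4 - 420γ^2 + 44100 - 22196 = 0, i.e. γ^4 - 420γ^2 + 21904 = 0. So γ is a root of x^4 - 420x^2 + 21904. This polynomial is irreducible over Q: it has no rational root (each ±√179 ± √31 is irrational), and any factorization into two quadratics over Q would force √(5549) ∈ Q (pairing opposite roots) or √179, √31 ∈ Q (other pairings), all impossible. Hence [Q(γ):Q] = 4 = [Q(√179, √31):Q], so Q(γ) = Q(√179, √31).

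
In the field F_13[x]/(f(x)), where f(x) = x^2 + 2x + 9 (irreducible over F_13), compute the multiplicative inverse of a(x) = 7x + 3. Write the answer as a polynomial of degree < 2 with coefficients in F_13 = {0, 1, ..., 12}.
a(x)^(-1) ≡ 9x + 3 (mod f(x))

Since f is irreducible over F_13, F_13[x]/(f) is a field and a(x) ≠ 0 has an inverse. Apply the extended Euclidean algorithm to f(x) and a(x) in F_13[x]: f(x) = (2x + 5)·a(x) + (7). The last nonzero remainder is the constant 7 = gcd(f, a) in F_13. Back-substituting through the division chain expresses 7 = s(x)·a(x) + t(x)·f(x) with s(x) ≡ 11x + 8 (mod f), so (11x + 8)·a(x) ≡ 7 (mod f). Multiplying by 7^(-1) ≡ 2 in F_13 gives a(x)^(-1) ≡ 2·(11x + 8) ≡ 9x + 3 (mod f). Check: (7x + 3)·(9x + 3) = 11x^2 + 9x + 9 ≡ 1 (mod x^2 + 2x + 9).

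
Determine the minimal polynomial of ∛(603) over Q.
m_α(x) = x^3 - 603

α satisfies α^3 = 603, so x^3 - 603 annihilates α. By the rational root test, a rational root p/q (in lowest terms) of x^3 - 603 would satisfy p^3 = 603 q^3, forcing q = 1 and p^3 = 603; but 603 is not a perfect cube, contradiction. A monic cubic over Q with no rational root is irreducible (any nontrivial factorization would include a linear factor). Hence x^3 - 603 is the minimal polynomial of α, and in particular [Q(α):Q] = 3.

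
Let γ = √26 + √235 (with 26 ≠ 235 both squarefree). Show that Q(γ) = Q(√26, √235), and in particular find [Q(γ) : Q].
[Q(γ) : Q] = 4 (equivalently, Q(γ) = Q(√26, √235))

Obviously Q(γ) ⊆ Q(√26, √235), and [Q(√26, √235):Q] = 4 (since 26, 235 are distinct squarefree integers > 1 with 6110 not a perfect square). To show equality we compute the minimal polynomial of γ. From γ = √26 + √235: γ^2 = 26 + 2√(6110) + 235 = 261 + 2√(6110), so γ^2 - 261 = 2√(6110); squaring, (γ^2 - 261)^2 = 4·6110, i.e. γ^4 - 522γ^2 + 68121 - 24440 = 0, i.e. γ^4 - 522γ^2 + 43681 = 0. So γ is a root of x^4 - 522x^2 + 43681. This polynomial is irreducible over Q: it has no rational root (each ±√26 ± √235 is irrational), and any factorization into two quadratics over Q would force √(6110) ∈ Q (pairing opposite roots) or √26, √235 ∈ Q (other pairings), all impossible. Hence [Q(γ):Q] = 4 = [Q(√26, √235):Q], so Q(γ) = Q(√26, √235).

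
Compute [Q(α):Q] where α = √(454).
[Q(α):Q] = 2

[Q(α):Q] equals the degree of the minimal polynomial of α. Here α^2 = 454 and x^2 - 454 is irreducible (d = 454 is squarefree, ≠ 1, hence not a square), so deg(m_α) = 2. Thus [Q(α):Q] = 2.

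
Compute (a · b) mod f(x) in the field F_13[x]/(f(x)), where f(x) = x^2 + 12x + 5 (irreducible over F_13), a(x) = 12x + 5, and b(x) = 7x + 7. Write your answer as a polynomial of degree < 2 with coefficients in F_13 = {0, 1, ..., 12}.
a · b ≡ 8x + 5 (mod f(x))

Multiply in F_13[x]: a(x)·b(x) = (12x + 5)·(7x + 7) = 6x^2 + 2x + 9. This has degree ≥ 2, so divide by f(x) over F_13: 6x^2 + 2x + 9 = (6)·(x^2 + 12x + 5) + (8x + 5). Hence a·b ≡ 8x + 5 (mod f). (F_13[x]/(f) is a field with 13^2 = 169 elements since f is irreducible of degree 2.)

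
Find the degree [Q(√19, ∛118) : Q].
[Q(√19, ∛118) : Q] = 6

Let L = Q(√19, ∛118). Since Q(√19) ⊂ L and [Q(√19):Q] = 2, the tower law gives 2 | [L:Q]. Likewise Q(∛118) ⊂ L with [Q(∛118):Q] = 3 (because 118 is not a perfect cube), so 3 | [L:Q]. As gcd(2,3) = 1, [L:Q] is divisible by 6. Conversely L is generated over Q by √19 and ∛118, so [L:Q] ≤ 2·3 = 6. Therefore [Q(√19, ∛118) : Q] = 6.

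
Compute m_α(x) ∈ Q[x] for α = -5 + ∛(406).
m_α(x) = x^3 + 15x^2 + 75x - 281

Set β = α + 5 = ∛(406), so β^3 = 406. Then (α + 5)^3 - 406 = 0, i.e. α is a root of g(x) = (x + 5)^3 - 406 = x^3 + 15x^2 + 75x - 281. Since g(x) = h(x + 5) where h(x) = x^3 - 406, and h is irreducible over Q (because 406 is not a perfect cube, so h has no rational root, and a monic cubic with no rational root is irreducible), g is also irreducible (irreducibility is preserved under the substitution x → x + 5). Hence m_α(x) = x^3 + 15x^2 + 75x - 281.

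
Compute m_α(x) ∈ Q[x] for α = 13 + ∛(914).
m_α(x) = x^3 - 39x^2 + 507x - 3111

Set β = α - 13 = ∛(914), so β^3 = 914. Then (α - 13)^3 - 914 = 0, i.e. α is a root of g(x) = (x - 13)^3 - 914 = x^3 - 39x^2 + 507x - 3111. Since g(x) = h(x - 13) where h(x) = x^3 - 914, and h is irreducible over Q (because 914 is not a perfect cube, so h has no rational root, and a monic cubic with no rational root is irreducible), g is also irreducible (irreducibility is preserved under the substitution x → x - 13). Hence m_α(x) = x^3 - 39x^2 + 507x - 3111.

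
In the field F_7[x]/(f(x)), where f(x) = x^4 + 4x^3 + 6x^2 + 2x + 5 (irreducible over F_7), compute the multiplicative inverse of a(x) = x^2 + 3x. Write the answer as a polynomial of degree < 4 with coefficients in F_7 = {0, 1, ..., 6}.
a(x)^(-1) ≡ 4x^2 + 4x + 5 (mod f(x))

Since f is irreducible over F_7, F_7[x]/(f) is a field and a(x) ≠ 0 has an inverse. Apply the extended Euclidean algorithm to f(x) and a(x) in F_7[x]: f(x) = (x^2 + x + 3)·a(x) + (5). The last nonzero remainder is the constant 5 = gcd(f, a) in F_7. Back-substituting through the division chain expresses 5 = s(x)·a(x) + t(x)·f(x) with s(x) ≡ 6x^2 + 6x + 4 (mod f), so (6x^2 + 6x + 4)·a(x) ≡ 5 (mod f). Multiplying by 5^(-1) ≡ 3 in F_7 gives a(x)^(-1) ≡ 3·(6x^2 + 6x + 4) ≡ 4x^2 + 4x + 5 (mod f). Check: (x^2 + 3x)·(4x^2 + 4x + 5) = 4x^4 + 2x^3 + 3x^2 + x ≡ 1 (mod x^4 + 4x^3 + 6x^2 + 2x + 5).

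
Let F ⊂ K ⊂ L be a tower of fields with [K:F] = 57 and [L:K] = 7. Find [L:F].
[L:F] = 399

The tower law says that for any tower of field extensions F ⊂ K ⊂ L with finite degrees, [L:F] = [L:K] · [K:F]. Here this gives [L:F] = 7 · 57 = 399.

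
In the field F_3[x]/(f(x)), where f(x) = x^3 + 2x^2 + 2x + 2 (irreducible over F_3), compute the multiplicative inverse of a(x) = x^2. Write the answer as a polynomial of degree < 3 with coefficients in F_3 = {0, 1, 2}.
a(x)^(-1) ≡ 2x^2 + 2x (mod f(x))

Since f is irreducible over F_3, F_3[x]/(f) is a field and a(x) ≠ 0 has an inverse. Apply the extended Euclidean algorithm to f(x) and a(x) in F_3[x]: f(x) = (x + 2)·a(x) + (2x + 2);  a(x) = (2x + 1)·(2x + 2) + (1). The last nonzero remainder is the constant 1 = gcd(f, a) in F_3. Back-substituting through the division chain expresses 1 = s(x)·a(x) + t(x)·f(x) with s(x) ≡ 2x^2 + 2x (mod f), so a(x)^(-1) ≡ s(x) = 2x^2 + 2x (mod f). Check: (x^2)·(2x^2 + 2x) = 2x^4 + 2x^3 ≡ 1 (mod x^3 + 2x^2 + 2x + 2).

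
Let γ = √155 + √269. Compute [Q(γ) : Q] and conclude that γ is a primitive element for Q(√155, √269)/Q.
[Q(γ) : Q] = 4 (equivalently, Q(γ) = Q(√155, √269))

Obviously Q(γ) ⊆ Q(√155, √269), and [Q(√155, √269):Q] = 4 (since 155, 269 are distinct squarefree integers > 1 with 41695 not a perfect square). To show equality we compute the minimal polynomial of γ. From γ = √155 + √269: γ^2 = 155 + 2√(41695) + 269 = 424 + 2√(41695), so γ^2 - 424 = 2√(41695); squaring, (γ^2 - 424)^2 = 4·41695, i.e. γ^4 - 848γ^2 + 179776 - 166780 = 0, i.e. γ^4 - 848γ^2 + 12996 = 0. So γ is a root of x^4 - 848x^2 + 12996. This polynomial is irreducible over Q: it has no rational root (each ±√155 ± √269 is irrational), and any factorization into two quadratics over Q would force √(41695) ∈ Q (pairing opposite roots) or √155, √269 ∈ Q (other pairings), all impossible. Hence [Q(γ):Q] = 4 = [Q(√155, √269):Q], so Q(γ) = Q(√155, √269).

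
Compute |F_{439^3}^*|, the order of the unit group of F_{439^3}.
|F_{439^3}^*| = 84604518

F_{439^3} has 439^3 = 84604519 elements; its multiplicative group consists of all nonzero elements, so |F_{439^3}^*| = 84604519 - 1 = 84604518. (It is cyclic since any finite subgroup of the multiplicative group of a field is cyclic.)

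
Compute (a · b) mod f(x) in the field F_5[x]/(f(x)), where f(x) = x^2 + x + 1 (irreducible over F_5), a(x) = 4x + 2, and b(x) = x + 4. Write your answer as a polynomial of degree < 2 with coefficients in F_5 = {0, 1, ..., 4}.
a · b ≡ 4x + 4 (mod f(x))

Multiply in F_5[x]: a(x)·b(x) = (4x + 2)·(x + 4) = 4x^2 + 3x + 3. This has degree ≥ 2, so divide by f(x) over F_5: 4x^2 + 3x + 3 = (4)·(x^2 + x + 1) + (4x + 4). Hence a·b ≡ 4x + 4 (mod f). (F_5[x]/(f) is a field with 5^2 = 25 elements since f is irreducible of degree 2.)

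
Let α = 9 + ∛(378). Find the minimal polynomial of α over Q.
m_α(x) = x^3 - 27x^2 + 243x - 1107

Set β = α - 9 = ∛(378), so β^3 = 378. Then (α - 9)^3 - 378 = 0, i.e. α is a root of g(x) = (x - 9)^3 - 378 = x^3 - 27x^2 + 243x - 1107. Since g(x) = h(x - 9) where h(x) = x^3 - 378, and h is irreducible over Q (because 378 is not a perfect cube, so h has no rational root, and a monic cubic with no rational root is irreducible), g is also irreducible (irreducibility is preserved under the substitution x → x - 9). Hence m_α(x) = x^3 - 27x^2 + 243x - 1107.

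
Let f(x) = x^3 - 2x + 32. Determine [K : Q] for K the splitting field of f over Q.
[K : Q] = 6

By the rational root test, any rational root of the monic integer polynomial f(x) = x^3 - 2x + 32 must be an integer dividing the constant term 32, i.e. one of ±{1, 2, 4, 8, 16, 32}. Evaluating: f(1) = 31, f(-1) = 33, f(2) = 36, f(-2) = 28, f(4) = 88, f(-4) = -24, f(8) = 528, f(-8) = -464, f(16) = 4096, f(-16) = -4032, f(32) = 32736, f(-32) = -32672; none is 0, so f has no rational root and is therefore irreducible over Q (a cubic with no linear factor over a field is irreducible). For an irreducible cubic, the Galois group is A_3 or S_3 according as the discriminant disc(f) = -4a^3 - 27b^2 = -4·(-2)^3 - 27·(32)^2 = -27616 is or is not a square in Q. Here disc(f) = -27616 is not a perfect square in Q, so the Galois group of f over Q is not contained in A_3 and must be all of S_3. The splitting field has degree |S_3| = 6 over Q, so [K : Q] = 6.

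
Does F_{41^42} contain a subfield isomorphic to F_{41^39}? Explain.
No: F_{41^39} is not a subfield of F_{41^42}

F_{p^m} embeds in F_{p^n} iff m | n. Here 39 ∤ 42 (since 42 = 1·39 + 3 with remainder 3 ≠ 0), so F_{41^39} is not a subfield of F_{41^42}. Equivalently: if it were, the tower law would give 39 = [F_{41^39}:F_41] dividing [F_{41^42}:F_41] = 42, contradiction.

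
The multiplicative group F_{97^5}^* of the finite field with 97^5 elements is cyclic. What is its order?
|F_{97^5}^*| = 8587340256

F_{97^5} has 97^5 = 8587340257 elements; its multiplicative group consists of all nonzero elements, so |F_{97^5}^*| = 8587340257 - 1 = 8587340256. (It is cyclic since any finite subgroup of the multiplicative group of a field is cyclic.)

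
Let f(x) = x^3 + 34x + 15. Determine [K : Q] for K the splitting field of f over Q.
[K : Q] = 6

By the rational root test, any rational root of the monic integer polynomial f(x) = x^3 + 34x + 15 must be an integer dividing the constant term 15, i.e. one of ±{1, 3, 5, 15}. Evaluating: f(1) = 50, f(-1) = -20, f(3) = 144, f(-3) = -114, f(5) = 310, f(-5) = -280, f(15) = 3900, f(-15) = -3870; none is 0, so f has no rational root and is therefore irreducible over Q (a cubic with no linear factor over a field is irreducible). For an irreducible cubic, the Galois group is A_3 or S_3 according as the discriminant disc(f) = -4a^3 - 27b^2 = -4·(34)^3 - 27·(15)^2 = -163291 is or is not a square in Q. Here disc(f) = -163291 is not a perfect square in Q, so the Galois group of f over Q is not contained in A_3 and must be all of S_3. The splitting field has degree |S_3| = 6 over Q, so [K : Q] = 6.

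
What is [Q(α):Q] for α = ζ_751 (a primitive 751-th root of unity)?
[Q(α):Q] = 750

The minimal polynomial of ζ_751 over Q is the 751-th cyclotomic polynomial Φ_751(x), which is irreducible over Q and has degree φ(751) = 750. Hence [Q(α):Q] = φ(751) = 750.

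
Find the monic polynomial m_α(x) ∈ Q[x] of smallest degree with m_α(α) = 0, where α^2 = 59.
m_α(x) = x^2 - 59

α satisfies α^2 - 59 = 0, so x^2 - 59 annihilates α. Since d = 59 is squarefree and ≠ 1, it is not a perfect square in Q, so x^2 - 59 has no rational root and is therefore irreducible over Q (a degree-2 polynomial over a field is irreducible iff it has no root). Hence m_α(x) = x^2 - 59.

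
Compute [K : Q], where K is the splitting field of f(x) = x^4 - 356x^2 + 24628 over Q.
[K : Q] = 4

Solving the quadratic in x^2: x^2 = (356 ± √(356^2 - 4·24628))/2 = (356 ± √28224)/2 = (356 ± 168)/2, giving x^2 = 262 or x^2 = 94. So f(x) = (x^2 - 262)(x^2 - 94) and the roots of f are ±√262, ±√94. Hence the splitting field is K = Q(√262, √94). Since 262 and 94 are distinct squarefree integers > 1, their product 24628 is not a perfect square, so √94 ∉ Q(√262). By the tower law [K:Q] = [Q(√262,√94):Q(√262)] · [Q(√262):Q] = 2 · 2 = 4.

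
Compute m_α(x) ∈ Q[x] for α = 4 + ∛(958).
m_α(x) = x^3 - 12x^2 + 48x - 1022

Set β = α - 4 = ∛(958), so β^3 = 958. Then (α - 4)^3 - 958 = 0, i.e. α is a root of g(x) = (x - 4)^3 - 958 = x^3 - 12x^2 + 48x - 1022. Since g(x) = h(x - 4) where h(x) = x^3 - 958, and h is irreducible over Q (because 958 is not a perfect cube, so h has no rational root, and a monic cubic with no rational root is irreducible), g is also irreducible (irreducibility is preserved under the substitution x → x - 4). Hence m_α(x) = x^3 - 12x^2 + 48x - 1022.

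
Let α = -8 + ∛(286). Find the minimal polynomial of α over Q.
m_α(x) = x^3 + 24x^2 + 192x + 226

Set β = α + 8 = ∛(286), so β^3 = 286. Then (α + 8)^3 - 286 = 0, i.e. α is a root of g(x) = (x + 8)^3 - 286 = x^3 + 24x^2 + 192x + 226. Since g(x) = h(x + 8) where h(x) = x^3 - 286, and h is irreducible over Q (because 286 is not a perfect cube, so h has no rational root, and a monic cubic with no rational root is irreducible), g is also irreducible (irreducibility is preserved under the substitution x → x + 8). Hence m_α(x) = x^3 + 24x^2 + 192x + 226.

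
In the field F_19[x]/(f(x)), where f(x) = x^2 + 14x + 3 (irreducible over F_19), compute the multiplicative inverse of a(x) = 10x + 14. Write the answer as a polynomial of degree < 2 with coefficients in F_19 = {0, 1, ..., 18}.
a(x)^(-1) ≡ 10x + 12 (mod f(x))

Since f is irreducible over F_19, F_19[x]/(f) is a field and a(x) ≠ 0 has an inverse. Apply the extended Euclidean algorithm to f(x) and a(x) in F_19[x]: f(x) = (2x + 10)·a(x) + (15). The last nonzero remainder is the constant 15 = gcd(f, a) in F_19. Back-substituting through the division chain expresses 15 = s(x)·a(x) + t(x)·f(x) with s(x) ≡ 17x + 9 (mod f), so (17x + 9)·a(x) ≡ 15 (mod f). Multiplying by 15^(-1) ≡ 14 in F_19 gives a(x)^(-1) ≡ 14·(17x + 9) ≡ 10x + 12 (mod f). Check: (10x + 14)·(10x + 12) = 5x^2 + 13x + 16 ≡ 1 (mod x^2 + 14x + 3).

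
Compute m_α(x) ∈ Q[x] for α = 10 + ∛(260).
m_α(x) = x^3 - 30x^2 + 300x - 1260

Set β = α - 10 = ∛(260), so β^3 = 260. Then (α - 10)^3 - 260 = 0, i.e. α is a root of g(x) = (x - 10)^3 - 260 = x^3 - 30x^2 + 300x - 1260. Since g(x) = h(x - 10) where h(x) = x^3 - 260, and h is irreducible over Q (because 260 is not a perfect cube, so h has no rational root, and a monic cubic with no rational root is irreducible), g is also irreducible (irreducibility is preserved under the substitution x → x - 10). Hence m_α(x) = x^3 - 30x^2 + 300x - 1260.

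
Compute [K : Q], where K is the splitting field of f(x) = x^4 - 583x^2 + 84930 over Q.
[K : Q] = 4

Solving the quadratic in x^2: x^2 = (583 ± √(583^2 - 4·84930))/2 = (583 ± √169)/2 = (583 ± 13)/2, giving x^2 = 285 or x^2 = 298. So f(x) = (x^2 - 285)(x^2 - 298) and the roots of f are ±√285, ±√298. Hence the splitting field is K = Q(√285, √298). Since 285 and 298 are distinct squarefree integers > 1, their product 84930 is not a perfect square, so √298 ∉ Q(√285). By the tower law [K:Q] = [Q(√285,√298):Q(√285)] · [Q(√285):Q] = 2 · 2 = 4.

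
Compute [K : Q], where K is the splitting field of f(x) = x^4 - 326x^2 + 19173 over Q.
[K : Q] = 4

Solving the quadratic in x^2: x^2 = (326 ± √(326^2 - 4·19173))/2 = (326 ± √29584)/2 = (326 ± 172)/2, giving x^2 = 77 or x^2 = 249. So f(x) = (x^2 - 77)(x^2 - 249) and the roots of f are ±√77, ±√249. Hence the splitting field is K = Q(√77, √249). Since 77 and 249 are distinct squarefree integers > 1, their product 19173 is not a perfect square, so √249 ∉ Q(√77). By the tower law [K:Q] = [Q(√77,√249):Q(√77)] · [Q(√77):Q] = 2 · 2 = 4.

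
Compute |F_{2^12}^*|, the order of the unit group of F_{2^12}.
|F_{2^12}^*| = 4095

F_{2^12} has 2^12 = 4096 elements; its multiplicative group consists of all nonzero elements, so |F_{2^12}^*| = 4096 - 1 = 4095. (It is cyclic since any finite subgroup of the multiplicative group of a field is cyclic.)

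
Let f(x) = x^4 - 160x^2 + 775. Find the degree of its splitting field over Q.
[K : Q] = 4

Solving the quadratic in x^2: x^2 = (160 ± √(160^2 - 4·775))/2 = (160 ± √22500)/2 = (160 ± 150)/2, giving x^2 = 155 or x^2 = 5. So f(x) = (x^2 - 155)(x^2 - 5) and the roots of f are ±√155, ±√5. Hence the splitting field is K = Q(√155, √5). Since 155 and 5 are distinct squarefree integers > 1, their product 775 is not a perfect square, so √5 ∉ Q(√155). By the tower law [K:Q] = [Q(√155,√5):Q(√155)] · [Q(√155):Q] = 2 · 2 = 4.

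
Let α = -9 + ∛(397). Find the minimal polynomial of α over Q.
m_α(x) = x^3 + 27x^2 + 243x + 332

Set β = α + 9 = ∛(397), so β^3 = 397. Then (α + 9)^3 - 397 = 0, i.e. α is a root of g(x) = (x + 9)^3 - 397 = x^3 + 27x^2 + 243x + 332. Since g(x) = h(x + 9) where h(x) = x^3 - 397, and h is irreducible over Q (because 397 is not a perfect cube, so h has no rational root, and a monic cubic with no rational root is irreducible), g is also irreducible (irreducibility is preserved under the substitution x → x + 9). Hence m_α(x) = x^3 + 27x^2 + 243x + 332.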